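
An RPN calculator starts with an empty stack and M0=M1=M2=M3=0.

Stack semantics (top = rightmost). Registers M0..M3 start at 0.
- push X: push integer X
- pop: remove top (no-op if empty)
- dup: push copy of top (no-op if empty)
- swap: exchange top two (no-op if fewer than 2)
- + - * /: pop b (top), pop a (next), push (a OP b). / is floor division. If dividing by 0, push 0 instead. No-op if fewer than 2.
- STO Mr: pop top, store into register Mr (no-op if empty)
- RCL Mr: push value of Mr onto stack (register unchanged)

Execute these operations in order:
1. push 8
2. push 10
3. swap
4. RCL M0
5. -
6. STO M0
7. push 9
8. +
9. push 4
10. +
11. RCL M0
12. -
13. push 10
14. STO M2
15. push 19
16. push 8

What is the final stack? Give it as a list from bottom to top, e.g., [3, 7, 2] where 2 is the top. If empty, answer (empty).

After op 1 (push 8): stack=[8] mem=[0,0,0,0]
After op 2 (push 10): stack=[8,10] mem=[0,0,0,0]
After op 3 (swap): stack=[10,8] mem=[0,0,0,0]
After op 4 (RCL M0): stack=[10,8,0] mem=[0,0,0,0]
After op 5 (-): stack=[10,8] mem=[0,0,0,0]
After op 6 (STO M0): stack=[10] mem=[8,0,0,0]
After op 7 (push 9): stack=[10,9] mem=[8,0,0,0]
After op 8 (+): stack=[19] mem=[8,0,0,0]
After op 9 (push 4): stack=[19,4] mem=[8,0,0,0]
After op 10 (+): stack=[23] mem=[8,0,0,0]
After op 11 (RCL M0): stack=[23,8] mem=[8,0,0,0]
After op 12 (-): stack=[15] mem=[8,0,0,0]
After op 13 (push 10): stack=[15,10] mem=[8,0,0,0]
After op 14 (STO M2): stack=[15] mem=[8,0,10,0]
After op 15 (push 19): stack=[15,19] mem=[8,0,10,0]
After op 16 (push 8): stack=[15,19,8] mem=[8,0,10,0]

Answer: [15, 19, 8]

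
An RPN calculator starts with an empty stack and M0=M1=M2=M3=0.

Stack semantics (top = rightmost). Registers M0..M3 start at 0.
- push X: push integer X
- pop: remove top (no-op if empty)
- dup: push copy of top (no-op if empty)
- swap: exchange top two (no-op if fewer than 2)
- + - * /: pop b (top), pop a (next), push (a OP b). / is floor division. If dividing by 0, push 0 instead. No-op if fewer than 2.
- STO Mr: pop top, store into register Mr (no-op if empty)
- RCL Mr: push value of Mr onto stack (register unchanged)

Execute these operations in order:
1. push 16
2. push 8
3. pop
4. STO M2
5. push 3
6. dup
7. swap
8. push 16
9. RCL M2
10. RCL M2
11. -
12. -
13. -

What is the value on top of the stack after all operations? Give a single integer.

Answer: -13

Derivation:
After op 1 (push 16): stack=[16] mem=[0,0,0,0]
After op 2 (push 8): stack=[16,8] mem=[0,0,0,0]
After op 3 (pop): stack=[16] mem=[0,0,0,0]
After op 4 (STO M2): stack=[empty] mem=[0,0,16,0]
After op 5 (push 3): stack=[3] mem=[0,0,16,0]
After op 6 (dup): stack=[3,3] mem=[0,0,16,0]
After op 7 (swap): stack=[3,3] mem=[0,0,16,0]
After op 8 (push 16): stack=[3,3,16] mem=[0,0,16,0]
After op 9 (RCL M2): stack=[3,3,16,16] mem=[0,0,16,0]
After op 10 (RCL M2): stack=[3,3,16,16,16] mem=[0,0,16,0]
After op 11 (-): stack=[3,3,16,0] mem=[0,0,16,0]
After op 12 (-): stack=[3,3,16] mem=[0,0,16,0]
After op 13 (-): stack=[3,-13] mem=[0,0,16,0]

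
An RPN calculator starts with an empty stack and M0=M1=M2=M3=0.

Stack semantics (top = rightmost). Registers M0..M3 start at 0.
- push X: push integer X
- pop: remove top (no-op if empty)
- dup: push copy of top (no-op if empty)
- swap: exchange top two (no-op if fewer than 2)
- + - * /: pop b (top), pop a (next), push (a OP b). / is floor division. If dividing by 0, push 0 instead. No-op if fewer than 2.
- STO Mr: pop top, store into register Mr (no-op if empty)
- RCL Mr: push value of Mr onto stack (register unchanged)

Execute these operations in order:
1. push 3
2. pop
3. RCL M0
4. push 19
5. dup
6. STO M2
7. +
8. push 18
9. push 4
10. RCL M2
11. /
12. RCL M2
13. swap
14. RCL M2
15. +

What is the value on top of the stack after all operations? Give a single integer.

Answer: 19

Derivation:
After op 1 (push 3): stack=[3] mem=[0,0,0,0]
After op 2 (pop): stack=[empty] mem=[0,0,0,0]
After op 3 (RCL M0): stack=[0] mem=[0,0,0,0]
After op 4 (push 19): stack=[0,19] mem=[0,0,0,0]
After op 5 (dup): stack=[0,19,19] mem=[0,0,0,0]
After op 6 (STO M2): stack=[0,19] mem=[0,0,19,0]
After op 7 (+): stack=[19] mem=[0,0,19,0]
After op 8 (push 18): stack=[19,18] mem=[0,0,19,0]
After op 9 (push 4): stack=[19,18,4] mem=[0,0,19,0]
After op 10 (RCL M2): stack=[19,18,4,19] mem=[0,0,19,0]
After op 11 (/): stack=[19,18,0] mem=[0,0,19,0]
After op 12 (RCL M2): stack=[19,18,0,19] mem=[0,0,19,0]
After op 13 (swap): stack=[19,18,19,0] mem=[0,0,19,0]
After op 14 (RCL M2): stack=[19,18,19,0,19] mem=[0,0,19,0]
After op 15 (+): stack=[19,18,19,19] mem=[0,0,19,0]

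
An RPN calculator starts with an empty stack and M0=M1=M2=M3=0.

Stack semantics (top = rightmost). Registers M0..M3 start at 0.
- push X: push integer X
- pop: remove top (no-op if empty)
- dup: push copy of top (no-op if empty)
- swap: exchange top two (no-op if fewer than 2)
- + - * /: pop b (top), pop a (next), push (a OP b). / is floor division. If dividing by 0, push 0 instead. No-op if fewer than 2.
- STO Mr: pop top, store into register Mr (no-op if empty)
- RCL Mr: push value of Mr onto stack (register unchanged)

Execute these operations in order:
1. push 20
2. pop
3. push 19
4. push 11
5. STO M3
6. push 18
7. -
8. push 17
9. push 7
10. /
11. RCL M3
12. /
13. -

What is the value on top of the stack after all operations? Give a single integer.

Answer: 1

Derivation:
After op 1 (push 20): stack=[20] mem=[0,0,0,0]
After op 2 (pop): stack=[empty] mem=[0,0,0,0]
After op 3 (push 19): stack=[19] mem=[0,0,0,0]
After op 4 (push 11): stack=[19,11] mem=[0,0,0,0]
After op 5 (STO M3): stack=[19] mem=[0,0,0,11]
After op 6 (push 18): stack=[19,18] mem=[0,0,0,11]
After op 7 (-): stack=[1] mem=[0,0,0,11]
After op 8 (push 17): stack=[1,17] mem=[0,0,0,11]
After op 9 (push 7): stack=[1,17,7] mem=[0,0,0,11]
After op 10 (/): stack=[1,2] mem=[0,0,0,11]
After op 11 (RCL M3): stack=[1,2,11] mem=[0,0,0,11]
After op 12 (/): stack=[1,0] mem=[0,0,0,11]
After op 13 (-): stack=[1] mem=[0,0,0,11]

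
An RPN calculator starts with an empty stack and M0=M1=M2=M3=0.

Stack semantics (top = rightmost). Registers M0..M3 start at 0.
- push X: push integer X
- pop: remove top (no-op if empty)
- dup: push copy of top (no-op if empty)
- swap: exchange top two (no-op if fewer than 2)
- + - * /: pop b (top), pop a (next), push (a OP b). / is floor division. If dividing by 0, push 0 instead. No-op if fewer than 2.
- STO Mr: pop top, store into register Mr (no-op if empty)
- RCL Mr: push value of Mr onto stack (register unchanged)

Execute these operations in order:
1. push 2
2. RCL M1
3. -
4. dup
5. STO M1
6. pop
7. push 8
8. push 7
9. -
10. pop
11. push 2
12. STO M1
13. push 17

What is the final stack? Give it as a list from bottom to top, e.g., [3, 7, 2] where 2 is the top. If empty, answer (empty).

Answer: [17]

Derivation:
After op 1 (push 2): stack=[2] mem=[0,0,0,0]
After op 2 (RCL M1): stack=[2,0] mem=[0,0,0,0]
After op 3 (-): stack=[2] mem=[0,0,0,0]
After op 4 (dup): stack=[2,2] mem=[0,0,0,0]
After op 5 (STO M1): stack=[2] mem=[0,2,0,0]
After op 6 (pop): stack=[empty] mem=[0,2,0,0]
After op 7 (push 8): stack=[8] mem=[0,2,0,0]
After op 8 (push 7): stack=[8,7] mem=[0,2,0,0]
After op 9 (-): stack=[1] mem=[0,2,0,0]
After op 10 (pop): stack=[empty] mem=[0,2,0,0]
After op 11 (push 2): stack=[2] mem=[0,2,0,0]
After op 12 (STO M1): stack=[empty] mem=[0,2,0,0]
After op 13 (push 17): stack=[17] mem=[0,2,0,0]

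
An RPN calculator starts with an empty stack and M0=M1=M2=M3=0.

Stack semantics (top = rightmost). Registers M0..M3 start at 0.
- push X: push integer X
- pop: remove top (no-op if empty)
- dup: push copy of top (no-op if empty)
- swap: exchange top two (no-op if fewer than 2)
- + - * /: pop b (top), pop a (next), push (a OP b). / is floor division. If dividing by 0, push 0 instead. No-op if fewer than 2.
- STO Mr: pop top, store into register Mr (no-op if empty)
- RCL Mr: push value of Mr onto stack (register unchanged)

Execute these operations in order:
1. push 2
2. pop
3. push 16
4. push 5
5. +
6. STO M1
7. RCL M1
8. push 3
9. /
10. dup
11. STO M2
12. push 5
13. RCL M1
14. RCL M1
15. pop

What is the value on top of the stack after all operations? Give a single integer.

Answer: 21

Derivation:
After op 1 (push 2): stack=[2] mem=[0,0,0,0]
After op 2 (pop): stack=[empty] mem=[0,0,0,0]
After op 3 (push 16): stack=[16] mem=[0,0,0,0]
After op 4 (push 5): stack=[16,5] mem=[0,0,0,0]
After op 5 (+): stack=[21] mem=[0,0,0,0]
After op 6 (STO M1): stack=[empty] mem=[0,21,0,0]
After op 7 (RCL M1): stack=[21] mem=[0,21,0,0]
After op 8 (push 3): stack=[21,3] mem=[0,21,0,0]
After op 9 (/): stack=[7] mem=[0,21,0,0]
After op 10 (dup): stack=[7,7] mem=[0,21,0,0]
After op 11 (STO M2): stack=[7] mem=[0,21,7,0]
After op 12 (push 5): stack=[7,5] mem=[0,21,7,0]
After op 13 (RCL M1): stack=[7,5,21] mem=[0,21,7,0]
After op 14 (RCL M1): stack=[7,5,21,21] mem=[0,21,7,0]
After op 15 (pop): stack=[7,5,21] mem=[0,21,7,0]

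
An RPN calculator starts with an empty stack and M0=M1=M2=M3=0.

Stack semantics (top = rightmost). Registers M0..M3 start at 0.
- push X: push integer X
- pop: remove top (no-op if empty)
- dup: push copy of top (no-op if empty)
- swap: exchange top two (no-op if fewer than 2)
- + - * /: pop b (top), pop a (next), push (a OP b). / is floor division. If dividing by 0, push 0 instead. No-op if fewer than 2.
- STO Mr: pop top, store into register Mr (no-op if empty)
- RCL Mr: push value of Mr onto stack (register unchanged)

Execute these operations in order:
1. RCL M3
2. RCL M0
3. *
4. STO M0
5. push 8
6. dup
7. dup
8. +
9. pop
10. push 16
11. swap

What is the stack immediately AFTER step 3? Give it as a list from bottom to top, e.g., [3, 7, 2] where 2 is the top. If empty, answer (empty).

After op 1 (RCL M3): stack=[0] mem=[0,0,0,0]
After op 2 (RCL M0): stack=[0,0] mem=[0,0,0,0]
After op 3 (*): stack=[0] mem=[0,0,0,0]

[0]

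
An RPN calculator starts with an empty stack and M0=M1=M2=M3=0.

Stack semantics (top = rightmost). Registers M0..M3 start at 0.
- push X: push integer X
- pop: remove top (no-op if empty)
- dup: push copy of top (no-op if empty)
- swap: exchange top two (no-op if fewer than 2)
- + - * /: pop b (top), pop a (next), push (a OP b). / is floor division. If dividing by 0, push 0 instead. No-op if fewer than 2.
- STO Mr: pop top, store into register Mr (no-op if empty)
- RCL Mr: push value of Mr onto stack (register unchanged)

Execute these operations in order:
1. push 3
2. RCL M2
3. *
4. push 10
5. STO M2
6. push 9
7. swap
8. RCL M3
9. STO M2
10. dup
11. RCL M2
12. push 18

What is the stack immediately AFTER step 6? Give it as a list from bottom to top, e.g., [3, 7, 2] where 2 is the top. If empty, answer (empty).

After op 1 (push 3): stack=[3] mem=[0,0,0,0]
After op 2 (RCL M2): stack=[3,0] mem=[0,0,0,0]
After op 3 (*): stack=[0] mem=[0,0,0,0]
After op 4 (push 10): stack=[0,10] mem=[0,0,0,0]
After op 5 (STO M2): stack=[0] mem=[0,0,10,0]
After op 6 (push 9): stack=[0,9] mem=[0,0,10,0]

[0, 9]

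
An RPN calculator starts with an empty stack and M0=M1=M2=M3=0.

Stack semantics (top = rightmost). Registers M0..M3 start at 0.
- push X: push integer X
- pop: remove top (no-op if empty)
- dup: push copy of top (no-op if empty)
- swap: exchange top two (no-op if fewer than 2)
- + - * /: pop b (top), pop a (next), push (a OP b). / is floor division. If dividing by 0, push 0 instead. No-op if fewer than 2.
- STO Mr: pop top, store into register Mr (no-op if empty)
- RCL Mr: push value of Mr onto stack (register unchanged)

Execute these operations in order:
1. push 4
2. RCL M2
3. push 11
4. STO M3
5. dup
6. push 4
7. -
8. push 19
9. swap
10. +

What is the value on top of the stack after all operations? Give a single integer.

After op 1 (push 4): stack=[4] mem=[0,0,0,0]
After op 2 (RCL M2): stack=[4,0] mem=[0,0,0,0]
After op 3 (push 11): stack=[4,0,11] mem=[0,0,0,0]
After op 4 (STO M3): stack=[4,0] mem=[0,0,0,11]
After op 5 (dup): stack=[4,0,0] mem=[0,0,0,11]
After op 6 (push 4): stack=[4,0,0,4] mem=[0,0,0,11]
After op 7 (-): stack=[4,0,-4] mem=[0,0,0,11]
After op 8 (push 19): stack=[4,0,-4,19] mem=[0,0,0,11]
After op 9 (swap): stack=[4,0,19,-4] mem=[0,0,0,11]
After op 10 (+): stack=[4,0,15] mem=[0,0,0,11]

Answer: 15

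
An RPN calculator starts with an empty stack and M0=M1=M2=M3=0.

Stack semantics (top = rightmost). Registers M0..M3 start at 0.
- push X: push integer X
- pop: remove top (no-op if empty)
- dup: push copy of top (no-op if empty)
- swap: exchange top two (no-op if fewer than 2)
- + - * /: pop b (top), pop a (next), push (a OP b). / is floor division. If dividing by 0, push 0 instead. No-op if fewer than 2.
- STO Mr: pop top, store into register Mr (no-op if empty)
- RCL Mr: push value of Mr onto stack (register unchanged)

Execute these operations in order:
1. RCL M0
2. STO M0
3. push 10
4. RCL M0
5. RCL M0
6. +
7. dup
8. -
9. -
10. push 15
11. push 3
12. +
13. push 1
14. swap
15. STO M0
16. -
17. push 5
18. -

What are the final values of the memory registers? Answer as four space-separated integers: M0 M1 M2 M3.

After op 1 (RCL M0): stack=[0] mem=[0,0,0,0]
After op 2 (STO M0): stack=[empty] mem=[0,0,0,0]
After op 3 (push 10): stack=[10] mem=[0,0,0,0]
After op 4 (RCL M0): stack=[10,0] mem=[0,0,0,0]
After op 5 (RCL M0): stack=[10,0,0] mem=[0,0,0,0]
After op 6 (+): stack=[10,0] mem=[0,0,0,0]
After op 7 (dup): stack=[10,0,0] mem=[0,0,0,0]
After op 8 (-): stack=[10,0] mem=[0,0,0,0]
After op 9 (-): stack=[10] mem=[0,0,0,0]
After op 10 (push 15): stack=[10,15] mem=[0,0,0,0]
After op 11 (push 3): stack=[10,15,3] mem=[0,0,0,0]
After op 12 (+): stack=[10,18] mem=[0,0,0,0]
After op 13 (push 1): stack=[10,18,1] mem=[0,0,0,0]
After op 14 (swap): stack=[10,1,18] mem=[0,0,0,0]
After op 15 (STO M0): stack=[10,1] mem=[18,0,0,0]
After op 16 (-): stack=[9] mem=[18,0,0,0]
After op 17 (push 5): stack=[9,5] mem=[18,0,0,0]
After op 18 (-): stack=[4] mem=[18,0,0,0]

Answer: 18 0 0 0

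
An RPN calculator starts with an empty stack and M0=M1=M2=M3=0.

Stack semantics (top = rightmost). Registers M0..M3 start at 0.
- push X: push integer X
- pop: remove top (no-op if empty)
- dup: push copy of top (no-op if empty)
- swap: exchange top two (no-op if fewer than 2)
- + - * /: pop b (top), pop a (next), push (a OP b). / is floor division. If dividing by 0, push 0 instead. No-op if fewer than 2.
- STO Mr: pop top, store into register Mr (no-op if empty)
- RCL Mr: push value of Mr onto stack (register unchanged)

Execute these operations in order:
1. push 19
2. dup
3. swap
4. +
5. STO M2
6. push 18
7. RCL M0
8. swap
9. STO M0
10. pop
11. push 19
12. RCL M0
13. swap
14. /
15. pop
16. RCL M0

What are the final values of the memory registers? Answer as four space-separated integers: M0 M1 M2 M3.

After op 1 (push 19): stack=[19] mem=[0,0,0,0]
After op 2 (dup): stack=[19,19] mem=[0,0,0,0]
After op 3 (swap): stack=[19,19] mem=[0,0,0,0]
After op 4 (+): stack=[38] mem=[0,0,0,0]
After op 5 (STO M2): stack=[empty] mem=[0,0,38,0]
After op 6 (push 18): stack=[18] mem=[0,0,38,0]
After op 7 (RCL M0): stack=[18,0] mem=[0,0,38,0]
After op 8 (swap): stack=[0,18] mem=[0,0,38,0]
After op 9 (STO M0): stack=[0] mem=[18,0,38,0]
After op 10 (pop): stack=[empty] mem=[18,0,38,0]
After op 11 (push 19): stack=[19] mem=[18,0,38,0]
After op 12 (RCL M0): stack=[19,18] mem=[18,0,38,0]
After op 13 (swap): stack=[18,19] mem=[18,0,38,0]
After op 14 (/): stack=[0] mem=[18,0,38,0]
After op 15 (pop): stack=[empty] mem=[18,0,38,0]
After op 16 (RCL M0): stack=[18] mem=[18,0,38,0]

Answer: 18 0 38 0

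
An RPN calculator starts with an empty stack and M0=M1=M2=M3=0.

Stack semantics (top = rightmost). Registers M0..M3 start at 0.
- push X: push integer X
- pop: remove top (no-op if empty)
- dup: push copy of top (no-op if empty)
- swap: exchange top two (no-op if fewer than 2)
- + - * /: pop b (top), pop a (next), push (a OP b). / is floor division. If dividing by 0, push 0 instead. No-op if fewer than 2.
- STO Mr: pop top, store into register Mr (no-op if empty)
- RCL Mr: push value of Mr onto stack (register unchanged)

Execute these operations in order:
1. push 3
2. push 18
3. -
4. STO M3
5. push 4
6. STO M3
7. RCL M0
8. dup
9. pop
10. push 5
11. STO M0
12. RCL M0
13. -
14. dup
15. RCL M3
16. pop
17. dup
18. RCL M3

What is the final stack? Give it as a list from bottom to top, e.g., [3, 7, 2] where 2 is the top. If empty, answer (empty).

After op 1 (push 3): stack=[3] mem=[0,0,0,0]
After op 2 (push 18): stack=[3,18] mem=[0,0,0,0]
After op 3 (-): stack=[-15] mem=[0,0,0,0]
After op 4 (STO M3): stack=[empty] mem=[0,0,0,-15]
After op 5 (push 4): stack=[4] mem=[0,0,0,-15]
After op 6 (STO M3): stack=[empty] mem=[0,0,0,4]
After op 7 (RCL M0): stack=[0] mem=[0,0,0,4]
After op 8 (dup): stack=[0,0] mem=[0,0,0,4]
After op 9 (pop): stack=[0] mem=[0,0,0,4]
After op 10 (push 5): stack=[0,5] mem=[0,0,0,4]
After op 11 (STO M0): stack=[0] mem=[5,0,0,4]
After op 12 (RCL M0): stack=[0,5] mem=[5,0,0,4]
After op 13 (-): stack=[-5] mem=[5,0,0,4]
After op 14 (dup): stack=[-5,-5] mem=[5,0,0,4]
After op 15 (RCL M3): stack=[-5,-5,4] mem=[5,0,0,4]
After op 16 (pop): stack=[-5,-5] mem=[5,0,0,4]
After op 17 (dup): stack=[-5,-5,-5] mem=[5,0,0,4]
After op 18 (RCL M3): stack=[-5,-5,-5,4] mem=[5,0,0,4]

Answer: [-5, -5, -5, 4]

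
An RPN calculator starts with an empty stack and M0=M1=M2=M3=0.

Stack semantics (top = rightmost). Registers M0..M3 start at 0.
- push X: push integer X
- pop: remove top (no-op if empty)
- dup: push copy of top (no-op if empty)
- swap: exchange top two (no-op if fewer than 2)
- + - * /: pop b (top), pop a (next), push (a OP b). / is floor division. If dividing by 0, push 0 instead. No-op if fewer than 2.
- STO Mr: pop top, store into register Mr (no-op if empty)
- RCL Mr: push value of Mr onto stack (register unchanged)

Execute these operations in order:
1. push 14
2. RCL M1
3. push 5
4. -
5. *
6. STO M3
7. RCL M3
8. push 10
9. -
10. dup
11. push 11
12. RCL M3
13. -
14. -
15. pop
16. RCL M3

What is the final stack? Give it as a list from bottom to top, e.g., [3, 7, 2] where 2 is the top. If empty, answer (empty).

Answer: [-80, -70]

Derivation:
After op 1 (push 14): stack=[14] mem=[0,0,0,0]
After op 2 (RCL M1): stack=[14,0] mem=[0,0,0,0]
After op 3 (push 5): stack=[14,0,5] mem=[0,0,0,0]
After op 4 (-): stack=[14,-5] mem=[0,0,0,0]
After op 5 (*): stack=[-70] mem=[0,0,0,0]
After op 6 (STO M3): stack=[empty] mem=[0,0,0,-70]
After op 7 (RCL M3): stack=[-70] mem=[0,0,0,-70]
After op 8 (push 10): stack=[-70,10] mem=[0,0,0,-70]
After op 9 (-): stack=[-80] mem=[0,0,0,-70]
After op 10 (dup): stack=[-80,-80] mem=[0,0,0,-70]
After op 11 (push 11): stack=[-80,-80,11] mem=[0,0,0,-70]
After op 12 (RCL M3): stack=[-80,-80,11,-70] mem=[0,0,0,-70]
After op 13 (-): stack=[-80,-80,81] mem=[0,0,0,-70]
After op 14 (-): stack=[-80,-161] mem=[0,0,0,-70]
After op 15 (pop): stack=[-80] mem=[0,0,0,-70]
After op 16 (RCL M3): stack=[-80,-70] mem=[0,0,0,-70]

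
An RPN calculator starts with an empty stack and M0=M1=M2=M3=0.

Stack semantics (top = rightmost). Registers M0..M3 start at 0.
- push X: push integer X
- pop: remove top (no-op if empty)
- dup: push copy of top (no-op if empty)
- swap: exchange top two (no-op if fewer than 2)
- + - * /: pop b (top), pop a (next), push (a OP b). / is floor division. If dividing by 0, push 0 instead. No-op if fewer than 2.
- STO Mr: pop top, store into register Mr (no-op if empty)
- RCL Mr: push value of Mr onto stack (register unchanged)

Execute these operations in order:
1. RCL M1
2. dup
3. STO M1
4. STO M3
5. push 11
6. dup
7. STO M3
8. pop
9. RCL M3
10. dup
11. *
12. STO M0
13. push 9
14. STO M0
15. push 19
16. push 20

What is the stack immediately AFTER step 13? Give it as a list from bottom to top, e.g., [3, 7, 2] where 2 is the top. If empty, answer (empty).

After op 1 (RCL M1): stack=[0] mem=[0,0,0,0]
After op 2 (dup): stack=[0,0] mem=[0,0,0,0]
After op 3 (STO M1): stack=[0] mem=[0,0,0,0]
After op 4 (STO M3): stack=[empty] mem=[0,0,0,0]
After op 5 (push 11): stack=[11] mem=[0,0,0,0]
After op 6 (dup): stack=[11,11] mem=[0,0,0,0]
After op 7 (STO M3): stack=[11] mem=[0,0,0,11]
After op 8 (pop): stack=[empty] mem=[0,0,0,11]
After op 9 (RCL M3): stack=[11] mem=[0,0,0,11]
After op 10 (dup): stack=[11,11] mem=[0,0,0,11]
After op 11 (*): stack=[121] mem=[0,0,0,11]
After op 12 (STO M0): stack=[empty] mem=[121,0,0,11]
After op 13 (push 9): stack=[9] mem=[121,0,0,11]

[9]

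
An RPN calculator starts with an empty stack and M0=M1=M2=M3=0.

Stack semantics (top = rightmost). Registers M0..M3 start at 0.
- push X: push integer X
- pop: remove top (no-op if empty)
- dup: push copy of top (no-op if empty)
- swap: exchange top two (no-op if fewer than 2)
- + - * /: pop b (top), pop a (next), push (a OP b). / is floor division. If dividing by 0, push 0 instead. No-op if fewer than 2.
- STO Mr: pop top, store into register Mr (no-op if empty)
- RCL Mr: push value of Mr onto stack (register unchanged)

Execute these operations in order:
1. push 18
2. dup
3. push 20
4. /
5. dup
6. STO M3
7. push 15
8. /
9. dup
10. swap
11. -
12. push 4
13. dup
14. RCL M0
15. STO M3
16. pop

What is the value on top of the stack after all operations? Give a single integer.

Answer: 4

Derivation:
After op 1 (push 18): stack=[18] mem=[0,0,0,0]
After op 2 (dup): stack=[18,18] mem=[0,0,0,0]
After op 3 (push 20): stack=[18,18,20] mem=[0,0,0,0]
After op 4 (/): stack=[18,0] mem=[0,0,0,0]
After op 5 (dup): stack=[18,0,0] mem=[0,0,0,0]
After op 6 (STO M3): stack=[18,0] mem=[0,0,0,0]
After op 7 (push 15): stack=[18,0,15] mem=[0,0,0,0]
After op 8 (/): stack=[18,0] mem=[0,0,0,0]
After op 9 (dup): stack=[18,0,0] mem=[0,0,0,0]
After op 10 (swap): stack=[18,0,0] mem=[0,0,0,0]
After op 11 (-): stack=[18,0] mem=[0,0,0,0]
After op 12 (push 4): stack=[18,0,4] mem=[0,0,0,0]
After op 13 (dup): stack=[18,0,4,4] mem=[0,0,0,0]
After op 14 (RCL M0): stack=[18,0,4,4,0] mem=[0,0,0,0]
After op 15 (STO M3): stack=[18,0,4,4] mem=[0,0,0,0]
After op 16 (pop): stack=[18,0,4] mem=[0,0,0,0]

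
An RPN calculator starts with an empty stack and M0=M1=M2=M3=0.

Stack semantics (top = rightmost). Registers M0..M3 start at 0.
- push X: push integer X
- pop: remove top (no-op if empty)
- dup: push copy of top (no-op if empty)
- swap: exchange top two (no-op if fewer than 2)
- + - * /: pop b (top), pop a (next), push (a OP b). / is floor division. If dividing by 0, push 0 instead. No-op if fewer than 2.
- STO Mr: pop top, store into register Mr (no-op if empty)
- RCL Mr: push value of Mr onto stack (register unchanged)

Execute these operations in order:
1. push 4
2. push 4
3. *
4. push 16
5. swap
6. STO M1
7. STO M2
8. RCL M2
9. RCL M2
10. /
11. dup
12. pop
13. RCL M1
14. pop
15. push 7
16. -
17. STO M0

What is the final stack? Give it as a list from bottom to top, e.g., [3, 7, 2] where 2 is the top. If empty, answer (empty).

Answer: (empty)

Derivation:
After op 1 (push 4): stack=[4] mem=[0,0,0,0]
After op 2 (push 4): stack=[4,4] mem=[0,0,0,0]
After op 3 (*): stack=[16] mem=[0,0,0,0]
After op 4 (push 16): stack=[16,16] mem=[0,0,0,0]
After op 5 (swap): stack=[16,16] mem=[0,0,0,0]
After op 6 (STO M1): stack=[16] mem=[0,16,0,0]
After op 7 (STO M2): stack=[empty] mem=[0,16,16,0]
After op 8 (RCL M2): stack=[16] mem=[0,16,16,0]
After op 9 (RCL M2): stack=[16,16] mem=[0,16,16,0]
After op 10 (/): stack=[1] mem=[0,16,16,0]
After op 11 (dup): stack=[1,1] mem=[0,16,16,0]
After op 12 (pop): stack=[1] mem=[0,16,16,0]
After op 13 (RCL M1): stack=[1,16] mem=[0,16,16,0]
After op 14 (pop): stack=[1] mem=[0,16,16,0]
After op 15 (push 7): stack=[1,7] mem=[0,16,16,0]
After op 16 (-): stack=[-6] mem=[0,16,16,0]
After op 17 (STO M0): stack=[empty] mem=[-6,16,16,0]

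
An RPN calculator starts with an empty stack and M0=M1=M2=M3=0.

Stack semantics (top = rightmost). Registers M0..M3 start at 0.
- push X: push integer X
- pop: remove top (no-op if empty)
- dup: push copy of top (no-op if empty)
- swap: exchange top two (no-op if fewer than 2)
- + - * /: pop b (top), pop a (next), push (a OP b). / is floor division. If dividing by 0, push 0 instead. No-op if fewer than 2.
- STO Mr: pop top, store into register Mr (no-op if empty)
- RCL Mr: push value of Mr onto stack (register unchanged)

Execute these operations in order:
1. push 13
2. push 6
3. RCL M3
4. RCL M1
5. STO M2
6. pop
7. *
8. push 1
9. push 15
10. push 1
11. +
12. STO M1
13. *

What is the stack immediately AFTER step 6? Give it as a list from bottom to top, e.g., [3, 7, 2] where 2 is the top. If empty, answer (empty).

After op 1 (push 13): stack=[13] mem=[0,0,0,0]
After op 2 (push 6): stack=[13,6] mem=[0,0,0,0]
After op 3 (RCL M3): stack=[13,6,0] mem=[0,0,0,0]
After op 4 (RCL M1): stack=[13,6,0,0] mem=[0,0,0,0]
After op 5 (STO M2): stack=[13,6,0] mem=[0,0,0,0]
After op 6 (pop): stack=[13,6] mem=[0,0,0,0]

[13, 6]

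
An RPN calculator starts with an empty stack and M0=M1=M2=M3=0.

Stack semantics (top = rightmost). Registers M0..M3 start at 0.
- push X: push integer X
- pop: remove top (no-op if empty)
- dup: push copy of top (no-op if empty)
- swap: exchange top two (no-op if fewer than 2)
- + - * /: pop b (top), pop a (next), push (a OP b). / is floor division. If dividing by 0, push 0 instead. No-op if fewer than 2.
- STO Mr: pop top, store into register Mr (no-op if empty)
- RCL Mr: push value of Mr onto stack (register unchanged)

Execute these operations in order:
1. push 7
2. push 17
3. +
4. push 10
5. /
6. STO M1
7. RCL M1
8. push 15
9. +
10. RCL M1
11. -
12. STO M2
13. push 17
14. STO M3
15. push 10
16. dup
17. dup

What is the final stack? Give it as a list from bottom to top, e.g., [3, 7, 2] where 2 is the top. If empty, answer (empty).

After op 1 (push 7): stack=[7] mem=[0,0,0,0]
After op 2 (push 17): stack=[7,17] mem=[0,0,0,0]
After op 3 (+): stack=[24] mem=[0,0,0,0]
After op 4 (push 10): stack=[24,10] mem=[0,0,0,0]
After op 5 (/): stack=[2] mem=[0,0,0,0]
After op 6 (STO M1): stack=[empty] mem=[0,2,0,0]
After op 7 (RCL M1): stack=[2] mem=[0,2,0,0]
After op 8 (push 15): stack=[2,15] mem=[0,2,0,0]
After op 9 (+): stack=[17] mem=[0,2,0,0]
After op 10 (RCL M1): stack=[17,2] mem=[0,2,0,0]
After op 11 (-): stack=[15] mem=[0,2,0,0]
After op 12 (STO M2): stack=[empty] mem=[0,2,15,0]
After op 13 (push 17): stack=[17] mem=[0,2,15,0]
After op 14 (STO M3): stack=[empty] mem=[0,2,15,17]
After op 15 (push 10): stack=[10] mem=[0,2,15,17]
After op 16 (dup): stack=[10,10] mem=[0,2,15,17]
After op 17 (dup): stack=[10,10,10] mem=[0,2,15,17]

Answer: [10, 10, 10]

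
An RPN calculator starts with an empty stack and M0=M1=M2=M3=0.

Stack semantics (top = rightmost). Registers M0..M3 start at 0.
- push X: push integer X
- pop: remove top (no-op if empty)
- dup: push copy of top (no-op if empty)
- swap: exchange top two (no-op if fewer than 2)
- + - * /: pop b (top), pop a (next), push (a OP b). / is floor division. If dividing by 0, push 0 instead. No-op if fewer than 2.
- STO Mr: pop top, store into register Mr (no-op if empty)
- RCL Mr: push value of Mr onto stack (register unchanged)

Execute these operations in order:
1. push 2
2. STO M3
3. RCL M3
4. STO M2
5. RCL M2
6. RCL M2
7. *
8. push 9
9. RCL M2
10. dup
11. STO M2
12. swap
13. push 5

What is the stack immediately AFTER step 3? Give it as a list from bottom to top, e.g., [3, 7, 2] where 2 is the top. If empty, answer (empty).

After op 1 (push 2): stack=[2] mem=[0,0,0,0]
After op 2 (STO M3): stack=[empty] mem=[0,0,0,2]
After op 3 (RCL M3): stack=[2] mem=[0,0,0,2]

[2]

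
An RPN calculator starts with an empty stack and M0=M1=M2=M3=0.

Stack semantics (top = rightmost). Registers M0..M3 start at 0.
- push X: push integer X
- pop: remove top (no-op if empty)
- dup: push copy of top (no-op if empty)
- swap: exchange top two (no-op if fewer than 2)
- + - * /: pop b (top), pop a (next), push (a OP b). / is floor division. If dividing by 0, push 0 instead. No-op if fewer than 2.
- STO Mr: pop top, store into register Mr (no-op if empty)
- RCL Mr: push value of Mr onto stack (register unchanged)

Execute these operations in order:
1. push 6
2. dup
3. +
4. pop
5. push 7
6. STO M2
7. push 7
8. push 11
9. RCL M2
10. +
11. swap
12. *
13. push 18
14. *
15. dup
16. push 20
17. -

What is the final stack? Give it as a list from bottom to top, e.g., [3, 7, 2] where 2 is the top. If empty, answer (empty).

Answer: [2268, 2248]

Derivation:
After op 1 (push 6): stack=[6] mem=[0,0,0,0]
After op 2 (dup): stack=[6,6] mem=[0,0,0,0]
After op 3 (+): stack=[12] mem=[0,0,0,0]
After op 4 (pop): stack=[empty] mem=[0,0,0,0]
After op 5 (push 7): stack=[7] mem=[0,0,0,0]
After op 6 (STO M2): stack=[empty] mem=[0,0,7,0]
After op 7 (push 7): stack=[7] mem=[0,0,7,0]
After op 8 (push 11): stack=[7,11] mem=[0,0,7,0]
After op 9 (RCL M2): stack=[7,11,7] mem=[0,0,7,0]
After op 10 (+): stack=[7,18] mem=[0,0,7,0]
After op 11 (swap): stack=[18,7] mem=[0,0,7,0]
After op 12 (*): stack=[126] mem=[0,0,7,0]
After op 13 (push 18): stack=[126,18] mem=[0,0,7,0]
After op 14 (*): stack=[2268] mem=[0,0,7,0]
After op 15 (dup): stack=[2268,2268] mem=[0,0,7,0]
After op 16 (push 20): stack=[2268,2268,20] mem=[0,0,7,0]
After op 17 (-): stack=[2268,2248] mem=[0,0,7,0]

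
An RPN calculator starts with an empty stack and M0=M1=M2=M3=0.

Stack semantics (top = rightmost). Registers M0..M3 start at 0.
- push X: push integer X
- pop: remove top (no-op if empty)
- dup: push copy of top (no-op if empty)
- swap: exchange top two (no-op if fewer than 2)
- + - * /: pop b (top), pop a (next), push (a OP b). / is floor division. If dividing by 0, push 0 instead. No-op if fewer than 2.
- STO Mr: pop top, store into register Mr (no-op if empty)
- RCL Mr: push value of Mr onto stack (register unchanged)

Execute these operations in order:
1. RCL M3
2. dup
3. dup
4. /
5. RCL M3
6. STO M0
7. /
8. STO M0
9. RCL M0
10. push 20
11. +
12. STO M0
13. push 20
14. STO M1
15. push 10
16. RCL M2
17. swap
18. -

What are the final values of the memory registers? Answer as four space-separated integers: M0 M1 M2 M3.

After op 1 (RCL M3): stack=[0] mem=[0,0,0,0]
After op 2 (dup): stack=[0,0] mem=[0,0,0,0]
After op 3 (dup): stack=[0,0,0] mem=[0,0,0,0]
After op 4 (/): stack=[0,0] mem=[0,0,0,0]
After op 5 (RCL M3): stack=[0,0,0] mem=[0,0,0,0]
After op 6 (STO M0): stack=[0,0] mem=[0,0,0,0]
After op 7 (/): stack=[0] mem=[0,0,0,0]
After op 8 (STO M0): stack=[empty] mem=[0,0,0,0]
After op 9 (RCL M0): stack=[0] mem=[0,0,0,0]
After op 10 (push 20): stack=[0,20] mem=[0,0,0,0]
After op 11 (+): stack=[20] mem=[0,0,0,0]
After op 12 (STO M0): stack=[empty] mem=[20,0,0,0]
After op 13 (push 20): stack=[20] mem=[20,0,0,0]
After op 14 (STO M1): stack=[empty] mem=[20,20,0,0]
After op 15 (push 10): stack=[10] mem=[20,20,0,0]
After op 16 (RCL M2): stack=[10,0] mem=[20,20,0,0]
After op 17 (swap): stack=[0,10] mem=[20,20,0,0]
After op 18 (-): stack=[-10] mem=[20,20,0,0]

Answer: 20 20 0 0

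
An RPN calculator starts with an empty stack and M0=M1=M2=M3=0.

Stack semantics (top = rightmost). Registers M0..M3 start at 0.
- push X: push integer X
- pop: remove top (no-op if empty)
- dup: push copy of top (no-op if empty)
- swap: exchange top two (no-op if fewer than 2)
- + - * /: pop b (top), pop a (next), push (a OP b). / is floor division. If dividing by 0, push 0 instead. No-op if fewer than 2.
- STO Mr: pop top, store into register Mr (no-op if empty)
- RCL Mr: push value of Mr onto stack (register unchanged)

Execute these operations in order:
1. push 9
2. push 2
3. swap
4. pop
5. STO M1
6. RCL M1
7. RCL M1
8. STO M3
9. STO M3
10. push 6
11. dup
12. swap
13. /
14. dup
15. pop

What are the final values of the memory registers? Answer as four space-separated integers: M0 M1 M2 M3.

Answer: 0 2 0 2

Derivation:
After op 1 (push 9): stack=[9] mem=[0,0,0,0]
After op 2 (push 2): stack=[9,2] mem=[0,0,0,0]
After op 3 (swap): stack=[2,9] mem=[0,0,0,0]
After op 4 (pop): stack=[2] mem=[0,0,0,0]
After op 5 (STO M1): stack=[empty] mem=[0,2,0,0]
After op 6 (RCL M1): stack=[2] mem=[0,2,0,0]
After op 7 (RCL M1): stack=[2,2] mem=[0,2,0,0]
After op 8 (STO M3): stack=[2] mem=[0,2,0,2]
After op 9 (STO M3): stack=[empty] mem=[0,2,0,2]
After op 10 (push 6): stack=[6] mem=[0,2,0,2]
After op 11 (dup): stack=[6,6] mem=[0,2,0,2]
After op 12 (swap): stack=[6,6] mem=[0,2,0,2]
After op 13 (/): stack=[1] mem=[0,2,0,2]
After op 14 (dup): stack=[1,1] mem=[0,2,0,2]
After op 15 (pop): stack=[1] mem=[0,2,0,2]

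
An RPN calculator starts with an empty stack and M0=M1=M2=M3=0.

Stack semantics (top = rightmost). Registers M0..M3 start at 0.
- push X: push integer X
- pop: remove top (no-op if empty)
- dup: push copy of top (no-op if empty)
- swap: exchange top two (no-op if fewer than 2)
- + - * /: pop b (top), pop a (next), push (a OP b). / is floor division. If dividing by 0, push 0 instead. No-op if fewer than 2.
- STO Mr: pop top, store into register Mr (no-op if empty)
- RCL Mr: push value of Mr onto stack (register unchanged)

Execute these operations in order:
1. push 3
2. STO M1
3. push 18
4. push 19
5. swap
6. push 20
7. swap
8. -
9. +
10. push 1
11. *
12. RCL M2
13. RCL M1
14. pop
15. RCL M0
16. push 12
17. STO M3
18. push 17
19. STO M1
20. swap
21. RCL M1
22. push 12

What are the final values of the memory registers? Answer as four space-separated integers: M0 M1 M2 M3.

After op 1 (push 3): stack=[3] mem=[0,0,0,0]
After op 2 (STO M1): stack=[empty] mem=[0,3,0,0]
After op 3 (push 18): stack=[18] mem=[0,3,0,0]
After op 4 (push 19): stack=[18,19] mem=[0,3,0,0]
After op 5 (swap): stack=[19,18] mem=[0,3,0,0]
After op 6 (push 20): stack=[19,18,20] mem=[0,3,0,0]
After op 7 (swap): stack=[19,20,18] mem=[0,3,0,0]
After op 8 (-): stack=[19,2] mem=[0,3,0,0]
After op 9 (+): stack=[21] mem=[0,3,0,0]
After op 10 (push 1): stack=[21,1] mem=[0,3,0,0]
After op 11 (*): stack=[21] mem=[0,3,0,0]
After op 12 (RCL M2): stack=[21,0] mem=[0,3,0,0]
After op 13 (RCL M1): stack=[21,0,3] mem=[0,3,0,0]
After op 14 (pop): stack=[21,0] mem=[0,3,0,0]
After op 15 (RCL M0): stack=[21,0,0] mem=[0,3,0,0]
After op 16 (push 12): stack=[21,0,0,12] mem=[0,3,0,0]
After op 17 (STO M3): stack=[21,0,0] mem=[0,3,0,12]
After op 18 (push 17): stack=[21,0,0,17] mem=[0,3,0,12]
After op 19 (STO M1): stack=[21,0,0] mem=[0,17,0,12]
After op 20 (swap): stack=[21,0,0] mem=[0,17,0,12]
After op 21 (RCL M1): stack=[21,0,0,17] mem=[0,17,0,12]
After op 22 (push 12): stack=[21,0,0,17,12] mem=[0,17,0,12]

Answer: 0 17 0 12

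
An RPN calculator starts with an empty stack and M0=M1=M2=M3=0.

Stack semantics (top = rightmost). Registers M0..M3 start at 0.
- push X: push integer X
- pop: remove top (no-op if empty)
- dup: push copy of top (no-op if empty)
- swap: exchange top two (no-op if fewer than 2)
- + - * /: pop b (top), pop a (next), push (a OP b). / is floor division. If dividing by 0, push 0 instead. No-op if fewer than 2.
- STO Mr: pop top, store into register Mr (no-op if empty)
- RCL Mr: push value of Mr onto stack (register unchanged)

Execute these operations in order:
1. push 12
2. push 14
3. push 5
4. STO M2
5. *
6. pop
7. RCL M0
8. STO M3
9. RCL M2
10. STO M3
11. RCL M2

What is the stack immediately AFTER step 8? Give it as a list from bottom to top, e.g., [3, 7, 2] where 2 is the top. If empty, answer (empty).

After op 1 (push 12): stack=[12] mem=[0,0,0,0]
After op 2 (push 14): stack=[12,14] mem=[0,0,0,0]
After op 3 (push 5): stack=[12,14,5] mem=[0,0,0,0]
After op 4 (STO M2): stack=[12,14] mem=[0,0,5,0]
After op 5 (*): stack=[168] mem=[0,0,5,0]
After op 6 (pop): stack=[empty] mem=[0,0,5,0]
After op 7 (RCL M0): stack=[0] mem=[0,0,5,0]
After op 8 (STO M3): stack=[empty] mem=[0,0,5,0]

(empty)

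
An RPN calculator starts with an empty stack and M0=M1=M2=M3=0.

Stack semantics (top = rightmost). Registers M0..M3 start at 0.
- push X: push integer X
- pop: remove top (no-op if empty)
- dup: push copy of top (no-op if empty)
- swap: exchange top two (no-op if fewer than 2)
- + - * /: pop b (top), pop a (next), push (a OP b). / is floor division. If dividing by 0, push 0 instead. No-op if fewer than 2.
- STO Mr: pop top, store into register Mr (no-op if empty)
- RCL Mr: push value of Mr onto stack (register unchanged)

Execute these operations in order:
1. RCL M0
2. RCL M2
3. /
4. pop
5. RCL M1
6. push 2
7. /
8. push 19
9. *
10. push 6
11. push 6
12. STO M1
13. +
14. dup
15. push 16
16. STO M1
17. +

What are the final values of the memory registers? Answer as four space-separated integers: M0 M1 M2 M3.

Answer: 0 16 0 0

Derivation:
After op 1 (RCL M0): stack=[0] mem=[0,0,0,0]
After op 2 (RCL M2): stack=[0,0] mem=[0,0,0,0]
After op 3 (/): stack=[0] mem=[0,0,0,0]
After op 4 (pop): stack=[empty] mem=[0,0,0,0]
After op 5 (RCL M1): stack=[0] mem=[0,0,0,0]
After op 6 (push 2): stack=[0,2] mem=[0,0,0,0]
After op 7 (/): stack=[0] mem=[0,0,0,0]
After op 8 (push 19): stack=[0,19] mem=[0,0,0,0]
After op 9 (*): stack=[0] mem=[0,0,0,0]
After op 10 (push 6): stack=[0,6] mem=[0,0,0,0]
After op 11 (push 6): stack=[0,6,6] mem=[0,0,0,0]
After op 12 (STO M1): stack=[0,6] mem=[0,6,0,0]
After op 13 (+): stack=[6] mem=[0,6,0,0]
After op 14 (dup): stack=[6,6] mem=[0,6,0,0]
After op 15 (push 16): stack=[6,6,16] mem=[0,6,0,0]
After op 16 (STO M1): stack=[6,6] mem=[0,16,0,0]
After op 17 (+): stack=[12] mem=[0,16,0,0]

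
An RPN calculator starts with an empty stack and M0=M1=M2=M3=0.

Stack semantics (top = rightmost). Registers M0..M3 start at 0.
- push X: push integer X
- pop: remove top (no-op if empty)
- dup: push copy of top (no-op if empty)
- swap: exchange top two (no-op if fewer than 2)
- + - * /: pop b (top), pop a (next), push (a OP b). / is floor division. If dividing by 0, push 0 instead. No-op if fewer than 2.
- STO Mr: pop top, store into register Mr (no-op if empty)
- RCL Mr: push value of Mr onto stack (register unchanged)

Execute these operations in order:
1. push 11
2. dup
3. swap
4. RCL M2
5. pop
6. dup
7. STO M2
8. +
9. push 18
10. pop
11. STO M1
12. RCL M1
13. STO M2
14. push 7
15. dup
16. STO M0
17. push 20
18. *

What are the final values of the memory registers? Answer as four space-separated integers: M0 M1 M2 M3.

Answer: 7 22 22 0

Derivation:
After op 1 (push 11): stack=[11] mem=[0,0,0,0]
After op 2 (dup): stack=[11,11] mem=[0,0,0,0]
After op 3 (swap): stack=[11,11] mem=[0,0,0,0]
After op 4 (RCL M2): stack=[11,11,0] mem=[0,0,0,0]
After op 5 (pop): stack=[11,11] mem=[0,0,0,0]
After op 6 (dup): stack=[11,11,11] mem=[0,0,0,0]
After op 7 (STO M2): stack=[11,11] mem=[0,0,11,0]
After op 8 (+): stack=[22] mem=[0,0,11,0]
After op 9 (push 18): stack=[22,18] mem=[0,0,11,0]
After op 10 (pop): stack=[22] mem=[0,0,11,0]
After op 11 (STO M1): stack=[empty] mem=[0,22,11,0]
After op 12 (RCL M1): stack=[22] mem=[0,22,11,0]
After op 13 (STO M2): stack=[empty] mem=[0,22,22,0]
After op 14 (push 7): stack=[7] mem=[0,22,22,0]
After op 15 (dup): stack=[7,7] mem=[0,22,22,0]
After op 16 (STO M0): stack=[7] mem=[7,22,22,0]
After op 17 (push 20): stack=[7,20] mem=[7,22,22,0]
After op 18 (*): stack=[140] mem=[7,22,22,0]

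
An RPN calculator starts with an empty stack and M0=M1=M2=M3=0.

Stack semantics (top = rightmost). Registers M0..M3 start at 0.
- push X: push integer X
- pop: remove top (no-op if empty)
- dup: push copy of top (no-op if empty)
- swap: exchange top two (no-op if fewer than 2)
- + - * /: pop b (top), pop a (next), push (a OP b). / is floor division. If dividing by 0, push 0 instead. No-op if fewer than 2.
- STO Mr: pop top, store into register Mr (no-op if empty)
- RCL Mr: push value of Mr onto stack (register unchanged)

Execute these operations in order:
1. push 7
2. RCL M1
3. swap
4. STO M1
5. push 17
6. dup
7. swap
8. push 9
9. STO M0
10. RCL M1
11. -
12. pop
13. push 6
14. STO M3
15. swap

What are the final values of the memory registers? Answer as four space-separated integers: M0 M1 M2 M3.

After op 1 (push 7): stack=[7] mem=[0,0,0,0]
After op 2 (RCL M1): stack=[7,0] mem=[0,0,0,0]
After op 3 (swap): stack=[0,7] mem=[0,0,0,0]
After op 4 (STO M1): stack=[0] mem=[0,7,0,0]
After op 5 (push 17): stack=[0,17] mem=[0,7,0,0]
After op 6 (dup): stack=[0,17,17] mem=[0,7,0,0]
After op 7 (swap): stack=[0,17,17] mem=[0,7,0,0]
After op 8 (push 9): stack=[0,17,17,9] mem=[0,7,0,0]
After op 9 (STO M0): stack=[0,17,17] mem=[9,7,0,0]
After op 10 (RCL M1): stack=[0,17,17,7] mem=[9,7,0,0]
After op 11 (-): stack=[0,17,10] mem=[9,7,0,0]
After op 12 (pop): stack=[0,17] mem=[9,7,0,0]
After op 13 (push 6): stack=[0,17,6] mem=[9,7,0,0]
After op 14 (STO M3): stack=[0,17] mem=[9,7,0,6]
After op 15 (swap): stack=[17,0] mem=[9,7,0,6]

Answer: 9 7 0 6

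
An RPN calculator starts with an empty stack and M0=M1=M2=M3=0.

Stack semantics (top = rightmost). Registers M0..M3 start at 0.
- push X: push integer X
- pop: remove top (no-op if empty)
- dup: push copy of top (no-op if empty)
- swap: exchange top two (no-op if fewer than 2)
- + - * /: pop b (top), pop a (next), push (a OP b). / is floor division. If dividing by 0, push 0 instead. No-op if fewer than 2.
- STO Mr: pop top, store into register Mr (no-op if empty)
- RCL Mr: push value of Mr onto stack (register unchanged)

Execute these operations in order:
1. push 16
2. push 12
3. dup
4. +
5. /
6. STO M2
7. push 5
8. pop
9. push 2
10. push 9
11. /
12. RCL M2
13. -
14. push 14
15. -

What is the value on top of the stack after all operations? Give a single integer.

After op 1 (push 16): stack=[16] mem=[0,0,0,0]
After op 2 (push 12): stack=[16,12] mem=[0,0,0,0]
After op 3 (dup): stack=[16,12,12] mem=[0,0,0,0]
After op 4 (+): stack=[16,24] mem=[0,0,0,0]
After op 5 (/): stack=[0] mem=[0,0,0,0]
After op 6 (STO M2): stack=[empty] mem=[0,0,0,0]
After op 7 (push 5): stack=[5] mem=[0,0,0,0]
After op 8 (pop): stack=[empty] mem=[0,0,0,0]
After op 9 (push 2): stack=[2] mem=[0,0,0,0]
After op 10 (push 9): stack=[2,9] mem=[0,0,0,0]
After op 11 (/): stack=[0] mem=[0,0,0,0]
After op 12 (RCL M2): stack=[0,0] mem=[0,0,0,0]
After op 13 (-): stack=[0] mem=[0,0,0,0]
After op 14 (push 14): stack=[0,14] mem=[0,0,0,0]
After op 15 (-): stack=[-14] mem=[0,0,0,0]

Answer: -14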